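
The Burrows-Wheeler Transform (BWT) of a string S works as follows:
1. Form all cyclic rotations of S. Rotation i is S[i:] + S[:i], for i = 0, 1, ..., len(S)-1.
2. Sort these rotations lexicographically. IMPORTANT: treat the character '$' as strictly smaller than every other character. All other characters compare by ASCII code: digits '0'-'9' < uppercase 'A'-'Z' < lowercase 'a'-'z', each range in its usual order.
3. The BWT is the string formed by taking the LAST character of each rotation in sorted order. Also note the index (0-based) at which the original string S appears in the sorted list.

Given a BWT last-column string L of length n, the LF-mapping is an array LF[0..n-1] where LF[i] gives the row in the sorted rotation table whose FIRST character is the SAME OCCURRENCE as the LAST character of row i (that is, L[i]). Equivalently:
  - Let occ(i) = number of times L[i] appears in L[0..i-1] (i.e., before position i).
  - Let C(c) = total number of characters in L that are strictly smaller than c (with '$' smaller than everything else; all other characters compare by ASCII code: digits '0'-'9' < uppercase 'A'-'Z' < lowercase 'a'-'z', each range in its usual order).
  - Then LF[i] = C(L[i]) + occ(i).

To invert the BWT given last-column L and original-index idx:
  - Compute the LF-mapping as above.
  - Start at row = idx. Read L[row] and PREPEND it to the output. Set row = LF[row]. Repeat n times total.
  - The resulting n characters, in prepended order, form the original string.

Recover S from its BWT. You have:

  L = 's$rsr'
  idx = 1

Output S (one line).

LF mapping: 3 0 1 4 2
Walk LF starting at row 1, prepending L[row]:
  step 1: row=1, L[1]='$', prepend. Next row=LF[1]=0
  step 2: row=0, L[0]='s', prepend. Next row=LF[0]=3
  step 3: row=3, L[3]='s', prepend. Next row=LF[3]=4
  step 4: row=4, L[4]='r', prepend. Next row=LF[4]=2
  step 5: row=2, L[2]='r', prepend. Next row=LF[2]=1
Reversed output: rrss$

Answer: rrss$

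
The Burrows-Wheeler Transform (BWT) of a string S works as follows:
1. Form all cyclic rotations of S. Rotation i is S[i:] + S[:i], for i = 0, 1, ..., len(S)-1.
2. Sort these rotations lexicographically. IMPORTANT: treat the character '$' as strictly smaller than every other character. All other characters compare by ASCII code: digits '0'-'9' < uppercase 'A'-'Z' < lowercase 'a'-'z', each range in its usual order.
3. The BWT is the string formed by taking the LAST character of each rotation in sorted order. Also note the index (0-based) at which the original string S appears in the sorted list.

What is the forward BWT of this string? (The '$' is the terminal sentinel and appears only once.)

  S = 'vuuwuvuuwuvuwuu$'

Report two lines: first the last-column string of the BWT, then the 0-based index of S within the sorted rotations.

All 16 rotations (rotation i = S[i:]+S[:i]):
  rot[0] = vuuwuvuuwuvuwuu$
  rot[1] = uuwuvuuwuvuwuu$v
  rot[2] = uwuvuuwuvuwuu$vu
  rot[3] = wuvuuwuvuwuu$vuu
  rot[4] = uvuuwuvuwuu$vuuw
  rot[5] = vuuwuvuwuu$vuuwu
  rot[6] = uuwuvuwuu$vuuwuv
  rot[7] = uwuvuwuu$vuuwuvu
  rot[8] = wuvuwuu$vuuwuvuu
  rot[9] = uvuwuu$vuuwuvuuw
  rot[10] = vuwuu$vuuwuvuuwu
  rot[11] = uwuu$vuuwuvuuwuv
  rot[12] = wuu$vuuwuvuuwuvu
  rot[13] = uu$vuuwuvuuwuvuw
  rot[14] = u$vuuwuvuuwuvuwu
  rot[15] = $vuuwuvuuwuvuwuu
Sorted (with $ < everything):
  sorted[0] = $vuuwuvuuwuvuwuu  (last char: 'u')
  sorted[1] = u$vuuwuvuuwuvuwu  (last char: 'u')
  sorted[2] = uu$vuuwuvuuwuvuw  (last char: 'w')
  sorted[3] = uuwuvuuwuvuwuu$v  (last char: 'v')
  sorted[4] = uuwuvuwuu$vuuwuv  (last char: 'v')
  sorted[5] = uvuuwuvuwuu$vuuw  (last char: 'w')
  sorted[6] = uvuwuu$vuuwuvuuw  (last char: 'w')
  sorted[7] = uwuu$vuuwuvuuwuv  (last char: 'v')
  sorted[8] = uwuvuuwuvuwuu$vu  (last char: 'u')
  sorted[9] = uwuvuwuu$vuuwuvu  (last char: 'u')
  sorted[10] = vuuwuvuuwuvuwuu$  (last char: '$')
  sorted[11] = vuuwuvuwuu$vuuwu  (last char: 'u')
  sorted[12] = vuwuu$vuuwuvuuwu  (last char: 'u')
  sorted[13] = wuu$vuuwuvuuwuvu  (last char: 'u')
  sorted[14] = wuvuuwuvuwuu$vuu  (last char: 'u')
  sorted[15] = wuvuwuu$vuuwuvuu  (last char: 'u')
Last column: uuwvvwwvuu$uuuuu
Original string S is at sorted index 10

Answer: uuwvvwwvuu$uuuuu
10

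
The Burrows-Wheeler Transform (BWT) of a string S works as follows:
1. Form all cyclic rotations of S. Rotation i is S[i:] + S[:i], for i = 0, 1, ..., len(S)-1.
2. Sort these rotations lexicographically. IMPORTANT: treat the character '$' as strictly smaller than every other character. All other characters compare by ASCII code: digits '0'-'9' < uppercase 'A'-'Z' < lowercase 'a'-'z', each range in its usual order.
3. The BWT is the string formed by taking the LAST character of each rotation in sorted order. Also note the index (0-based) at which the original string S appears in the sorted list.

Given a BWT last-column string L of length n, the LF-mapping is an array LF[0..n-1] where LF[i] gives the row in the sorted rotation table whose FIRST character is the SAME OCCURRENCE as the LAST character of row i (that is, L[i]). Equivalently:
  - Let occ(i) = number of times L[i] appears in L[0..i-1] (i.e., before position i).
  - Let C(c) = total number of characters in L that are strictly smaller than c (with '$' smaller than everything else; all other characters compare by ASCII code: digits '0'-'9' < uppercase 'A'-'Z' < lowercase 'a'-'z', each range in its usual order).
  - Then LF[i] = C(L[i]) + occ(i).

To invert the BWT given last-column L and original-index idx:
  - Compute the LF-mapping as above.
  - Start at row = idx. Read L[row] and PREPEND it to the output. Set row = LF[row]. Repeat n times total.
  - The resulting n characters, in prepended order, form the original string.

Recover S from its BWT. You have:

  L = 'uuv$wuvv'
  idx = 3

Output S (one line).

Answer: uvvwvuu$

Derivation:
LF mapping: 1 2 4 0 7 3 5 6
Walk LF starting at row 3, prepending L[row]:
  step 1: row=3, L[3]='$', prepend. Next row=LF[3]=0
  step 2: row=0, L[0]='u', prepend. Next row=LF[0]=1
  step 3: row=1, L[1]='u', prepend. Next row=LF[1]=2
  step 4: row=2, L[2]='v', prepend. Next row=LF[2]=4
  step 5: row=4, L[4]='w', prepend. Next row=LF[4]=7
  step 6: row=7, L[7]='v', prepend. Next row=LF[7]=6
  step 7: row=6, L[6]='v', prepend. Next row=LF[6]=5
  step 8: row=5, L[5]='u', prepend. Next row=LF[5]=3
Reversed output: uvvwvuu$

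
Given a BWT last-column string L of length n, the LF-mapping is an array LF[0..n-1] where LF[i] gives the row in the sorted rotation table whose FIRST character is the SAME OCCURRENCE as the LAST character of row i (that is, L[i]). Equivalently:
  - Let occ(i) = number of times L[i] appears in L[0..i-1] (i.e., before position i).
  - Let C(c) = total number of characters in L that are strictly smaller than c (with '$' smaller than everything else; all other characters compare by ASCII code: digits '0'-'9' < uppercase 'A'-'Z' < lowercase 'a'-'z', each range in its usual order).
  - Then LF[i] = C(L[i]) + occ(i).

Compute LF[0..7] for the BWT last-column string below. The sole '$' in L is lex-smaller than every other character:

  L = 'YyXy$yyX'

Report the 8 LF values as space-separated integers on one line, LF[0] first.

Answer: 3 4 1 5 0 6 7 2

Derivation:
Char counts: '$':1, 'X':2, 'Y':1, 'y':4
C (first-col start): C('$')=0, C('X')=1, C('Y')=3, C('y')=4
L[0]='Y': occ=0, LF[0]=C('Y')+0=3+0=3
L[1]='y': occ=0, LF[1]=C('y')+0=4+0=4
L[2]='X': occ=0, LF[2]=C('X')+0=1+0=1
L[3]='y': occ=1, LF[3]=C('y')+1=4+1=5
L[4]='$': occ=0, LF[4]=C('$')+0=0+0=0
L[5]='y': occ=2, LF[5]=C('y')+2=4+2=6
L[6]='y': occ=3, LF[6]=C('y')+3=4+3=7
L[7]='X': occ=1, LF[7]=C('X')+1=1+1=2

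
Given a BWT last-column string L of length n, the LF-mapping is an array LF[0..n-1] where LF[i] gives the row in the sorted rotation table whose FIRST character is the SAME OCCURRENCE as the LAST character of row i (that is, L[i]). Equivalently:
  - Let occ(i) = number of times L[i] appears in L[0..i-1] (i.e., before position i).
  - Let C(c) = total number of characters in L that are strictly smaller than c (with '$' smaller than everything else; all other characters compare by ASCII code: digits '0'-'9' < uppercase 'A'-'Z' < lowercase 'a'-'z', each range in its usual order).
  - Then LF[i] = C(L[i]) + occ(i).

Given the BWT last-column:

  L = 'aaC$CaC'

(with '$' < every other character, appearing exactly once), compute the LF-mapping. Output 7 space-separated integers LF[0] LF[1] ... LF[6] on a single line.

Answer: 4 5 1 0 2 6 3

Derivation:
Char counts: '$':1, 'C':3, 'a':3
C (first-col start): C('$')=0, C('C')=1, C('a')=4
L[0]='a': occ=0, LF[0]=C('a')+0=4+0=4
L[1]='a': occ=1, LF[1]=C('a')+1=4+1=5
L[2]='C': occ=0, LF[2]=C('C')+0=1+0=1
L[3]='$': occ=0, LF[3]=C('$')+0=0+0=0
L[4]='C': occ=1, LF[4]=C('C')+1=1+1=2
L[5]='a': occ=2, LF[5]=C('a')+2=4+2=6
L[6]='C': occ=2, LF[6]=C('C')+2=1+2=3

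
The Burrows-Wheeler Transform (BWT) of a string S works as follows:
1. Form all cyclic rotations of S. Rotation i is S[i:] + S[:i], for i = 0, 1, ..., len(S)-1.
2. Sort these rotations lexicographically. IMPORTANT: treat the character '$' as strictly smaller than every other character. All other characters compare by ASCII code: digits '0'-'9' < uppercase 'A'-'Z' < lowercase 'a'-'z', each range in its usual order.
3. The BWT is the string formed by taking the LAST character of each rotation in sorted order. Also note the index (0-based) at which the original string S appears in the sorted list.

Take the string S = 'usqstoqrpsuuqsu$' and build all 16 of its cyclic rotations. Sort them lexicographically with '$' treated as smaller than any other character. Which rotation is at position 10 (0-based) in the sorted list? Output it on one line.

All 16 rotations (rotation i = S[i:]+S[:i]):
  rot[0] = usqstoqrpsuuqsu$
  rot[1] = sqstoqrpsuuqsu$u
  rot[2] = qstoqrpsuuqsu$us
  rot[3] = stoqrpsuuqsu$usq
  rot[4] = toqrpsuuqsu$usqs
  rot[5] = oqrpsuuqsu$usqst
  rot[6] = qrpsuuqsu$usqsto
  rot[7] = rpsuuqsu$usqstoq
  rot[8] = psuuqsu$usqstoqr
  rot[9] = suuqsu$usqstoqrp
  rot[10] = uuqsu$usqstoqrps
  rot[11] = uqsu$usqstoqrpsu
  rot[12] = qsu$usqstoqrpsuu
  rot[13] = su$usqstoqrpsuuq
  rot[14] = u$usqstoqrpsuuqs
  rot[15] = $usqstoqrpsuuqsu
Sorted (with $ < everything):
  sorted[0] = $usqstoqrpsuuqsu
  sorted[1] = oqrpsuuqsu$usqst
  sorted[2] = psuuqsu$usqstoqr
  sorted[3] = qrpsuuqsu$usqsto
  sorted[4] = qstoqrpsuuqsu$us
  sorted[5] = qsu$usqstoqrpsuu
  sorted[6] = rpsuuqsu$usqstoq
  sorted[7] = sqstoqrpsuuqsu$u
  sorted[8] = stoqrpsuuqsu$usq
  sorted[9] = su$usqstoqrpsuuq
  sorted[10] = suuqsu$usqstoqrp
  sorted[11] = toqrpsuuqsu$usqs
  sorted[12] = u$usqstoqrpsuuqs
  sorted[13] = uqsu$usqstoqrpsu
  sorted[14] = usqstoqrpsuuqsu$
  sorted[15] = uuqsu$usqstoqrps
sorted[10] = suuqsu$usqstoqrp

Answer: suuqsu$usqstoqrp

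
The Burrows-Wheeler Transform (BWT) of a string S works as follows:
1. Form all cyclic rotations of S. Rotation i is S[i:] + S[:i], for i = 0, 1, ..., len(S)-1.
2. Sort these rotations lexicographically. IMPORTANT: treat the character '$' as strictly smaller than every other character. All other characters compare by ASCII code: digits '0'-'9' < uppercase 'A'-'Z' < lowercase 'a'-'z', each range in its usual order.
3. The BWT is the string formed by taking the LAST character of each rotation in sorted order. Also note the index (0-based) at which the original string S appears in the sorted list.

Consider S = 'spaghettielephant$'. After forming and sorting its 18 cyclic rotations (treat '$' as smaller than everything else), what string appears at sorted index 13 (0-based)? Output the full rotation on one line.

Answer: phant$spaghettiele

Derivation:
All 18 rotations (rotation i = S[i:]+S[:i]):
  rot[0] = spaghettielephant$
  rot[1] = paghettielephant$s
  rot[2] = aghettielephant$sp
  rot[3] = ghettielephant$spa
  rot[4] = hettielephant$spag
  rot[5] = ettielephant$spagh
  rot[6] = ttielephant$spaghe
  rot[7] = tielephant$spaghet
  rot[8] = ielephant$spaghett
  rot[9] = elephant$spaghetti
  rot[10] = lephant$spaghettie
  rot[11] = ephant$spaghettiel
  rot[12] = phant$spaghettiele
  rot[13] = hant$spaghettielep
  rot[14] = ant$spaghettieleph
  rot[15] = nt$spaghettielepha
  rot[16] = t$spaghettielephan
  rot[17] = $spaghettielephant
Sorted (with $ < everything):
  sorted[0] = $spaghettielephant
  sorted[1] = aghettielephant$sp
  sorted[2] = ant$spaghettieleph
  sorted[3] = elephant$spaghetti
  sorted[4] = ephant$spaghettiel
  sorted[5] = ettielephant$spagh
  sorted[6] = ghettielephant$spa
  sorted[7] = hant$spaghettielep
  sorted[8] = hettielephant$spag
  sorted[9] = ielephant$spaghett
  sorted[10] = lephant$spaghettie
  sorted[11] = nt$spaghettielepha
  sorted[12] = paghettielephant$s
  sorted[13] = phant$spaghettiele
  sorted[14] = spaghettielephant$
  sorted[15] = t$spaghettielephan
  sorted[16] = tielephant$spaghet
  sorted[17] = ttielephant$spaghe
sorted[13] = phant$spaghettiele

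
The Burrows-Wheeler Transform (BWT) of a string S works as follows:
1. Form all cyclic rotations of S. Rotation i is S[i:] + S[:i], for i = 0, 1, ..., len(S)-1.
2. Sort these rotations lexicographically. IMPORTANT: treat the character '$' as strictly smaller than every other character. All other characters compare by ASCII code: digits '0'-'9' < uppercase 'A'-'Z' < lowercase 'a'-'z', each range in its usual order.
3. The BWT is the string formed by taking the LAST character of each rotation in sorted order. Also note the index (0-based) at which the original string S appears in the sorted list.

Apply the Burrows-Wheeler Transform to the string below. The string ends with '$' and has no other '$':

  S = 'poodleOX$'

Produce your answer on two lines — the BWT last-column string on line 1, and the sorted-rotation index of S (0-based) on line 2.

Answer: XeOoldop$
8

Derivation:
All 9 rotations (rotation i = S[i:]+S[:i]):
  rot[0] = poodleOX$
  rot[1] = oodleOX$p
  rot[2] = odleOX$po
  rot[3] = dleOX$poo
  rot[4] = leOX$pood
  rot[5] = eOX$poodl
  rot[6] = OX$poodle
  rot[7] = X$poodleO
  rot[8] = $poodleOX
Sorted (with $ < everything):
  sorted[0] = $poodleOX  (last char: 'X')
  sorted[1] = OX$poodle  (last char: 'e')
  sorted[2] = X$poodleO  (last char: 'O')
  sorted[3] = dleOX$poo  (last char: 'o')
  sorted[4] = eOX$poodl  (last char: 'l')
  sorted[5] = leOX$pood  (last char: 'd')
  sorted[6] = odleOX$po  (last char: 'o')
  sorted[7] = oodleOX$p  (last char: 'p')
  sorted[8] = poodleOX$  (last char: '$')
Last column: XeOoldop$
Original string S is at sorted index 8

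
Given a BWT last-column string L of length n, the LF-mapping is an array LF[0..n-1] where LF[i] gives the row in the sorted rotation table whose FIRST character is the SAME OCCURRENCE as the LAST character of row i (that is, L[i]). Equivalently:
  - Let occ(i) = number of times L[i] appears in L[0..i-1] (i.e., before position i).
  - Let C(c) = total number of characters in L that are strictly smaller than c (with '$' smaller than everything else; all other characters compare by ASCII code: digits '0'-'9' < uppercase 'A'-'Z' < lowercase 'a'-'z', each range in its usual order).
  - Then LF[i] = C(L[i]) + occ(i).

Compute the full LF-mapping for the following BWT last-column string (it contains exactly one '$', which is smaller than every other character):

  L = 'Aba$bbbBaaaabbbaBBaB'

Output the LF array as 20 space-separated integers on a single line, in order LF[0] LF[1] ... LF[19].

Answer: 1 13 6 0 14 15 16 2 7 8 9 10 17 18 19 11 3 4 12 5

Derivation:
Char counts: '$':1, 'A':1, 'B':4, 'a':7, 'b':7
C (first-col start): C('$')=0, C('A')=1, C('B')=2, C('a')=6, C('b')=13
L[0]='A': occ=0, LF[0]=C('A')+0=1+0=1
L[1]='b': occ=0, LF[1]=C('b')+0=13+0=13
L[2]='a': occ=0, LF[2]=C('a')+0=6+0=6
L[3]='$': occ=0, LF[3]=C('$')+0=0+0=0
L[4]='b': occ=1, LF[4]=C('b')+1=13+1=14
L[5]='b': occ=2, LF[5]=C('b')+2=13+2=15
L[6]='b': occ=3, LF[6]=C('b')+3=13+3=16
L[7]='B': occ=0, LF[7]=C('B')+0=2+0=2
L[8]='a': occ=1, LF[8]=C('a')+1=6+1=7
L[9]='a': occ=2, LF[9]=C('a')+2=6+2=8
L[10]='a': occ=3, LF[10]=C('a')+3=6+3=9
L[11]='a': occ=4, LF[11]=C('a')+4=6+4=10
L[12]='b': occ=4, LF[12]=C('b')+4=13+4=17
L[13]='b': occ=5, LF[13]=C('b')+5=13+5=18
L[14]='b': occ=6, LF[14]=C('b')+6=13+6=19
L[15]='a': occ=5, LF[15]=C('a')+5=6+5=11
L[16]='B': occ=1, LF[16]=C('B')+1=2+1=3
L[17]='B': occ=2, LF[17]=C('B')+2=2+2=4
L[18]='a': occ=6, LF[18]=C('a')+6=6+6=12
L[19]='B': occ=3, LF[19]=C('B')+3=2+3=5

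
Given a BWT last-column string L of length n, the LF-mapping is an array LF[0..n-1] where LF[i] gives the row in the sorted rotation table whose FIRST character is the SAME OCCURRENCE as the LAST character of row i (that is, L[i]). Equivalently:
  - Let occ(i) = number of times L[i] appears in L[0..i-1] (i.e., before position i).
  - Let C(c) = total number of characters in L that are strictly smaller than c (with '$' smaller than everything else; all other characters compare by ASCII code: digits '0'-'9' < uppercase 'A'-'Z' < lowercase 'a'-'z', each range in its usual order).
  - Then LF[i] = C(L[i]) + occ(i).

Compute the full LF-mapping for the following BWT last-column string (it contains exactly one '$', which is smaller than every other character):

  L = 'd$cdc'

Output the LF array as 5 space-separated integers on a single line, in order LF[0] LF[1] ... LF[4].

Answer: 3 0 1 4 2

Derivation:
Char counts: '$':1, 'c':2, 'd':2
C (first-col start): C('$')=0, C('c')=1, C('d')=3
L[0]='d': occ=0, LF[0]=C('d')+0=3+0=3
L[1]='$': occ=0, LF[1]=C('$')+0=0+0=0
L[2]='c': occ=0, LF[2]=C('c')+0=1+0=1
L[3]='d': occ=1, LF[3]=C('d')+1=3+1=4
L[4]='c': occ=1, LF[4]=C('c')+1=1+1=2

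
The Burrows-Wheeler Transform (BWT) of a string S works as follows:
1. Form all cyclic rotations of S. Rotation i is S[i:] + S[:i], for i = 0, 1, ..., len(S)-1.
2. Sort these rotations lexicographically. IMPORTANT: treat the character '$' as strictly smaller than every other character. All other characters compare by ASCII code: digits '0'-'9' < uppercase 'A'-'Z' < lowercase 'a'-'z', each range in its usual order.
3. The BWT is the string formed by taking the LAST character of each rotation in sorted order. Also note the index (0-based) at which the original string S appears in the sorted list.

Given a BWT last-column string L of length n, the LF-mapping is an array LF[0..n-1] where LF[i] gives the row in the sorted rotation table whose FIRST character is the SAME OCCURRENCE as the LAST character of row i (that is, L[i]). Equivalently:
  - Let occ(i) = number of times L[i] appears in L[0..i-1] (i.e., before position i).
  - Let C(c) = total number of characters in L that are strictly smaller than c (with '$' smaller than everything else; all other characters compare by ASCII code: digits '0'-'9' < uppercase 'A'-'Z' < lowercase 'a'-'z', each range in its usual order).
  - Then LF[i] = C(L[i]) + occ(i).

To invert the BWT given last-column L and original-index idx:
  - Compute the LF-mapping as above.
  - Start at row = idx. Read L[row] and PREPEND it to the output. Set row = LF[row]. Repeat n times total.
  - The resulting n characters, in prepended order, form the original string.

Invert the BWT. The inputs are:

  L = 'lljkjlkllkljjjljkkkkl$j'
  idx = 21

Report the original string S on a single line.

Answer: lklkjkljjjkljkljllkkjl$

Derivation:
LF mapping: 15 16 1 8 2 17 9 18 19 10 20 3 4 5 21 6 11 12 13 14 22 0 7
Walk LF starting at row 21, prepending L[row]:
  step 1: row=21, L[21]='$', prepend. Next row=LF[21]=0
  step 2: row=0, L[0]='l', prepend. Next row=LF[0]=15
  step 3: row=15, L[15]='j', prepend. Next row=LF[15]=6
  step 4: row=6, L[6]='k', prepend. Next row=LF[6]=9
  step 5: row=9, L[9]='k', prepend. Next row=LF[9]=10
  step 6: row=10, L[10]='l', prepend. Next row=LF[10]=20
  step 7: row=20, L[20]='l', prepend. Next row=LF[20]=22
  step 8: row=22, L[22]='j', prepend. Next row=LF[22]=7
  step 9: row=7, L[7]='l', prepend. Next row=LF[7]=18
  step 10: row=18, L[18]='k', prepend. Next row=LF[18]=13
  step 11: row=13, L[13]='j', prepend. Next row=LF[13]=5
  step 12: row=5, L[5]='l', prepend. Next row=LF[5]=17
  step 13: row=17, L[17]='k', prepend. Next row=LF[17]=12
  step 14: row=12, L[12]='j', prepend. Next row=LF[12]=4
  step 15: row=4, L[4]='j', prepend. Next row=LF[4]=2
  step 16: row=2, L[2]='j', prepend. Next row=LF[2]=1
  step 17: row=1, L[1]='l', prepend. Next row=LF[1]=16
  step 18: row=16, L[16]='k', prepend. Next row=LF[16]=11
  step 19: row=11, L[11]='j', prepend. Next row=LF[11]=3
  step 20: row=3, L[3]='k', prepend. Next row=LF[3]=8
  step 21: row=8, L[8]='l', prepend. Next row=LF[8]=19
  step 22: row=19, L[19]='k', prepend. Next row=LF[19]=14
  step 23: row=14, L[14]='l', prepend. Next row=LF[14]=21
Reversed output: lklkjkljjjkljkljllkkjl$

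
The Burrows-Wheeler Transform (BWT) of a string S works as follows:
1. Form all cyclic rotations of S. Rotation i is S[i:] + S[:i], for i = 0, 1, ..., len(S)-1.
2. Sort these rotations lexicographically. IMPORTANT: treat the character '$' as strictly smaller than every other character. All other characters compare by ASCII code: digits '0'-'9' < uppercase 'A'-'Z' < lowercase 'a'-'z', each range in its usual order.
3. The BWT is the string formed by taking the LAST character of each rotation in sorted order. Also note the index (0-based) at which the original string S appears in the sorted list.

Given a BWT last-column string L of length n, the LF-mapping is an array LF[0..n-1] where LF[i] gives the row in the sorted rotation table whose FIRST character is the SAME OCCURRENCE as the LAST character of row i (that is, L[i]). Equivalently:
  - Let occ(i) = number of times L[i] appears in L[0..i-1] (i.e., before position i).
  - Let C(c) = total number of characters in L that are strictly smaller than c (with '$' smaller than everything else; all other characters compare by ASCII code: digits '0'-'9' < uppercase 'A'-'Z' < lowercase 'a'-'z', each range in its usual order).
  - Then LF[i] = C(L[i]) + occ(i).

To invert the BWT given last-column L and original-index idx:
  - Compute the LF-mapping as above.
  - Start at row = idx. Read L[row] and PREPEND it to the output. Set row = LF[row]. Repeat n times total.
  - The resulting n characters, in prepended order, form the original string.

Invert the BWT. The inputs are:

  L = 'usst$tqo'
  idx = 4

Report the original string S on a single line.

LF mapping: 7 3 4 5 0 6 2 1
Walk LF starting at row 4, prepending L[row]:
  step 1: row=4, L[4]='$', prepend. Next row=LF[4]=0
  step 2: row=0, L[0]='u', prepend. Next row=LF[0]=7
  step 3: row=7, L[7]='o', prepend. Next row=LF[7]=1
  step 4: row=1, L[1]='s', prepend. Next row=LF[1]=3
  step 5: row=3, L[3]='t', prepend. Next row=LF[3]=5
  step 6: row=5, L[5]='t', prepend. Next row=LF[5]=6
  step 7: row=6, L[6]='q', prepend. Next row=LF[6]=2
  step 8: row=2, L[2]='s', prepend. Next row=LF[2]=4
Reversed output: sqttsou$

Answer: sqttsou$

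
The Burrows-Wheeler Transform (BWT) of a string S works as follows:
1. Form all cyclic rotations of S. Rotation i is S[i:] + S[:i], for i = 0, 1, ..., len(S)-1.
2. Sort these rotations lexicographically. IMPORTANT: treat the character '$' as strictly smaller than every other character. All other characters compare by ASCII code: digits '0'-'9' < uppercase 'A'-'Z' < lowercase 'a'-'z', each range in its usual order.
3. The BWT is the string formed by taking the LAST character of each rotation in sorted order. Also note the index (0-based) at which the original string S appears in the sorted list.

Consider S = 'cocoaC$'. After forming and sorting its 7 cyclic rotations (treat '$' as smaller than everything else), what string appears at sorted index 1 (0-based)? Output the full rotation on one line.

All 7 rotations (rotation i = S[i:]+S[:i]):
  rot[0] = cocoaC$
  rot[1] = ocoaC$c
  rot[2] = coaC$co
  rot[3] = oaC$coc
  rot[4] = aC$coco
  rot[5] = C$cocoa
  rot[6] = $cocoaC
Sorted (with $ < everything):
  sorted[0] = $cocoaC
  sorted[1] = C$cocoa
  sorted[2] = aC$coco
  sorted[3] = coaC$co
  sorted[4] = cocoaC$
  sorted[5] = oaC$coc
  sorted[6] = ocoaC$c
sorted[1] = C$cocoa

Answer: C$cocoa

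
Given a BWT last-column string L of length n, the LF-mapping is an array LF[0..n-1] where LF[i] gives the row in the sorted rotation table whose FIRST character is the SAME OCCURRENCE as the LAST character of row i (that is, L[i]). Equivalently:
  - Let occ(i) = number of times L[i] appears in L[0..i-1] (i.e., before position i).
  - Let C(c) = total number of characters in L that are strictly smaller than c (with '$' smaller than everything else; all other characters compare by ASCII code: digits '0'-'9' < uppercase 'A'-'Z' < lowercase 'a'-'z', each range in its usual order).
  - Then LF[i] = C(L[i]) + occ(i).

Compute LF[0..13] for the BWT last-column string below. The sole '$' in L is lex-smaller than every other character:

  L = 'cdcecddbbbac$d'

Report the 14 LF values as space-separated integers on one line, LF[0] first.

Char counts: '$':1, 'a':1, 'b':3, 'c':4, 'd':4, 'e':1
C (first-col start): C('$')=0, C('a')=1, C('b')=2, C('c')=5, C('d')=9, C('e')=13
L[0]='c': occ=0, LF[0]=C('c')+0=5+0=5
L[1]='d': occ=0, LF[1]=C('d')+0=9+0=9
L[2]='c': occ=1, LF[2]=C('c')+1=5+1=6
L[3]='e': occ=0, LF[3]=C('e')+0=13+0=13
L[4]='c': occ=2, LF[4]=C('c')+2=5+2=7
L[5]='d': occ=1, LF[5]=C('d')+1=9+1=10
L[6]='d': occ=2, LF[6]=C('d')+2=9+2=11
L[7]='b': occ=0, LF[7]=C('b')+0=2+0=2
L[8]='b': occ=1, LF[8]=C('b')+1=2+1=3
L[9]='b': occ=2, LF[9]=C('b')+2=2+2=4
L[10]='a': occ=0, LF[10]=C('a')+0=1+0=1
L[11]='c': occ=3, LF[11]=C('c')+3=5+3=8
L[12]='$': occ=0, LF[12]=C('$')+0=0+0=0
L[13]='d': occ=3, LF[13]=C('d')+3=9+3=12

Answer: 5 9 6 13 7 10 11 2 3 4 1 8 0 12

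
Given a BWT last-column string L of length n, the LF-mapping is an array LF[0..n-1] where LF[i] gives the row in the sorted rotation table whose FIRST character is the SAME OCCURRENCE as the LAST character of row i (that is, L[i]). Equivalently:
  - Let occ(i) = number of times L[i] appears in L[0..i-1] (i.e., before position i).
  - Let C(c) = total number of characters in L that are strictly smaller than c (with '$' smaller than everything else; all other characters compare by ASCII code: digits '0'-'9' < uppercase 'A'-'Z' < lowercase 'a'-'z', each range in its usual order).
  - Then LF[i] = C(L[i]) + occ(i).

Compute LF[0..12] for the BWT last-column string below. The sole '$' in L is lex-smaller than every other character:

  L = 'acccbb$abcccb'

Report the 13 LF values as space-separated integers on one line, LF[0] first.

Char counts: '$':1, 'a':2, 'b':4, 'c':6
C (first-col start): C('$')=0, C('a')=1, C('b')=3, C('c')=7
L[0]='a': occ=0, LF[0]=C('a')+0=1+0=1
L[1]='c': occ=0, LF[1]=C('c')+0=7+0=7
L[2]='c': occ=1, LF[2]=C('c')+1=7+1=8
L[3]='c': occ=2, LF[3]=C('c')+2=7+2=9
L[4]='b': occ=0, LF[4]=C('b')+0=3+0=3
L[5]='b': occ=1, LF[5]=C('b')+1=3+1=4
L[6]='$': occ=0, LF[6]=C('$')+0=0+0=0
L[7]='a': occ=1, LF[7]=C('a')+1=1+1=2
L[8]='b': occ=2, LF[8]=C('b')+2=3+2=5
L[9]='c': occ=3, LF[9]=C('c')+3=7+3=10
L[10]='c': occ=4, LF[10]=C('c')+4=7+4=11
L[11]='c': occ=5, LF[11]=C('c')+5=7+5=12
L[12]='b': occ=3, LF[12]=C('b')+3=3+3=6

Answer: 1 7 8 9 3 4 0 2 5 10 11 12 6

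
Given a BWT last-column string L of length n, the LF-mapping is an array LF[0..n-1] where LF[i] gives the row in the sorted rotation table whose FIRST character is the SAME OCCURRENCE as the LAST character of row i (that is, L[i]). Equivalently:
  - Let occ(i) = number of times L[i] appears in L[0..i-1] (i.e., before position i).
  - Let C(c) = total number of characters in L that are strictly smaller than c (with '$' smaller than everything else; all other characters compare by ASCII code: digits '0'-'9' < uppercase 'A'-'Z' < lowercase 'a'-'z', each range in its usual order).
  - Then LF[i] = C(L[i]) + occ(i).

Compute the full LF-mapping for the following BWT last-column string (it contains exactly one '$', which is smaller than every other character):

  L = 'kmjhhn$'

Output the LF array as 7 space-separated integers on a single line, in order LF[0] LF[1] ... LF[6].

Char counts: '$':1, 'h':2, 'j':1, 'k':1, 'm':1, 'n':1
C (first-col start): C('$')=0, C('h')=1, C('j')=3, C('k')=4, C('m')=5, C('n')=6
L[0]='k': occ=0, LF[0]=C('k')+0=4+0=4
L[1]='m': occ=0, LF[1]=C('m')+0=5+0=5
L[2]='j': occ=0, LF[2]=C('j')+0=3+0=3
L[3]='h': occ=0, LF[3]=C('h')+0=1+0=1
L[4]='h': occ=1, LF[4]=C('h')+1=1+1=2
L[5]='n': occ=0, LF[5]=C('n')+0=6+0=6
L[6]='$': occ=0, LF[6]=C('$')+0=0+0=0

Answer: 4 5 3 1 2 6 0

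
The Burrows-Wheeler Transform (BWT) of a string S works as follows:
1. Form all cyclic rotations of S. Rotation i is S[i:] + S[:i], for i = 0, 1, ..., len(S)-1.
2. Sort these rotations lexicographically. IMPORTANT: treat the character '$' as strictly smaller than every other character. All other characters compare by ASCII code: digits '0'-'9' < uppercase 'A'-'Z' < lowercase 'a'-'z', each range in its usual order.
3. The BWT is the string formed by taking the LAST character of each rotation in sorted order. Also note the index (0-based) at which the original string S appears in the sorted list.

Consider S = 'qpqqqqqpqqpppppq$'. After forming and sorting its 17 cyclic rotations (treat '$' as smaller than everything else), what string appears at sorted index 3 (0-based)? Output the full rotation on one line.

All 17 rotations (rotation i = S[i:]+S[:i]):
  rot[0] = qpqqqqqpqqpppppq$
  rot[1] = pqqqqqpqqpppppq$q
  rot[2] = qqqqqpqqpppppq$qp
  rot[3] = qqqqpqqpppppq$qpq
  rot[4] = qqqpqqpppppq$qpqq
  rot[5] = qqpqqpppppq$qpqqq
  rot[6] = qpqqpppppq$qpqqqq
  rot[7] = pqqpppppq$qpqqqqq
  rot[8] = qqpppppq$qpqqqqqp
  rot[9] = qpppppq$qpqqqqqpq
  rot[10] = pppppq$qpqqqqqpqq
  rot[11] = ppppq$qpqqqqqpqqp
  rot[12] = pppq$qpqqqqqpqqpp
  rot[13] = ppq$qpqqqqqpqqppp
  rot[14] = pq$qpqqqqqpqqpppp
  rot[15] = q$qpqqqqqpqqppppp
  rot[16] = $qpqqqqqpqqpppppq
Sorted (with $ < everything):
  sorted[0] = $qpqqqqqpqqpppppq
  sorted[1] = pppppq$qpqqqqqpqq
  sorted[2] = ppppq$qpqqqqqpqqp
  sorted[3] = pppq$qpqqqqqpqqpp
  sorted[4] = ppq$qpqqqqqpqqppp
  sorted[5] = pq$qpqqqqqpqqpppp
  sorted[6] = pqqpppppq$qpqqqqq
  sorted[7] = pqqqqqpqqpppppq$q
  sorted[8] = q$qpqqqqqpqqppppp
  sorted[9] = qpppppq$qpqqqqqpq
  sorted[10] = qpqqpppppq$qpqqqq
  sorted[11] = qpqqqqqpqqpppppq$
  sorted[12] = qqpppppq$qpqqqqqp
  sorted[13] = qqpqqpppppq$qpqqq
  sorted[14] = qqqpqqpppppq$qpqq
  sorted[15] = qqqqpqqpppppq$qpq
  sorted[16] = qqqqqpqqpppppq$qp
sorted[3] = pppq$qpqqqqqpqqpp

Answer: pppq$qpqqqqqpqqpp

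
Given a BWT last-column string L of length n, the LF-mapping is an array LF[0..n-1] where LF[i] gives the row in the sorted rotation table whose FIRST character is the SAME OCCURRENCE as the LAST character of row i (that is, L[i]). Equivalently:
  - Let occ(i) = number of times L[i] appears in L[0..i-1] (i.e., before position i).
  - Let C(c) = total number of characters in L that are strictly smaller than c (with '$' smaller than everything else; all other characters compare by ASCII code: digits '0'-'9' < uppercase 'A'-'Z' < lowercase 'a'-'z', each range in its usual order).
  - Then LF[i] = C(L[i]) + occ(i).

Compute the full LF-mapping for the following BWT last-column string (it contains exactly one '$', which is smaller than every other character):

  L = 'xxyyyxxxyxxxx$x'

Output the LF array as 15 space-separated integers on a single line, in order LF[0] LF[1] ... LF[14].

Char counts: '$':1, 'x':10, 'y':4
C (first-col start): C('$')=0, C('x')=1, C('y')=11
L[0]='x': occ=0, LF[0]=C('x')+0=1+0=1
L[1]='x': occ=1, LF[1]=C('x')+1=1+1=2
L[2]='y': occ=0, LF[2]=C('y')+0=11+0=11
L[3]='y': occ=1, LF[3]=C('y')+1=11+1=12
L[4]='y': occ=2, LF[4]=C('y')+2=11+2=13
L[5]='x': occ=2, LF[5]=C('x')+2=1+2=3
L[6]='x': occ=3, LF[6]=C('x')+3=1+3=4
L[7]='x': occ=4, LF[7]=C('x')+4=1+4=5
L[8]='y': occ=3, LF[8]=C('y')+3=11+3=14
L[9]='x': occ=5, LF[9]=C('x')+5=1+5=6
L[10]='x': occ=6, LF[10]=C('x')+6=1+6=7
L[11]='x': occ=7, LF[11]=C('x')+7=1+7=8
L[12]='x': occ=8, LF[12]=C('x')+8=1+8=9
L[13]='$': occ=0, LF[13]=C('$')+0=0+0=0
L[14]='x': occ=9, LF[14]=C('x')+9=1+9=10

Answer: 1 2 11 12 13 3 4 5 14 6 7 8 9 0 10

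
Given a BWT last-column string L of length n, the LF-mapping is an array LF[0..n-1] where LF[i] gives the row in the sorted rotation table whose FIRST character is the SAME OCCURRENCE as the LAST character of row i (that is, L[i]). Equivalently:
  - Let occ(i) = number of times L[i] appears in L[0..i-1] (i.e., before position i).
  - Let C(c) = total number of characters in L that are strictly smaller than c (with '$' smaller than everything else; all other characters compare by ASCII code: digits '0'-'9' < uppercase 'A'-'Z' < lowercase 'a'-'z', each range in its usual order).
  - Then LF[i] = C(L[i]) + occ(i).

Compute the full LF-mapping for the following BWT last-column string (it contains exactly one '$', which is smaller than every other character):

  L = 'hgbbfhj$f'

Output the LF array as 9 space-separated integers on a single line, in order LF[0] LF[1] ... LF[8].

Answer: 6 5 1 2 3 7 8 0 4

Derivation:
Char counts: '$':1, 'b':2, 'f':2, 'g':1, 'h':2, 'j':1
C (first-col start): C('$')=0, C('b')=1, C('f')=3, C('g')=5, C('h')=6, C('j')=8
L[0]='h': occ=0, LF[0]=C('h')+0=6+0=6
L[1]='g': occ=0, LF[1]=C('g')+0=5+0=5
L[2]='b': occ=0, LF[2]=C('b')+0=1+0=1
L[3]='b': occ=1, LF[3]=C('b')+1=1+1=2
L[4]='f': occ=0, LF[4]=C('f')+0=3+0=3
L[5]='h': occ=1, LF[5]=C('h')+1=6+1=7
L[6]='j': occ=0, LF[6]=C('j')+0=8+0=8
L[7]='$': occ=0, LF[7]=C('$')+0=0+0=0
L[8]='f': occ=1, LF[8]=C('f')+1=3+1=4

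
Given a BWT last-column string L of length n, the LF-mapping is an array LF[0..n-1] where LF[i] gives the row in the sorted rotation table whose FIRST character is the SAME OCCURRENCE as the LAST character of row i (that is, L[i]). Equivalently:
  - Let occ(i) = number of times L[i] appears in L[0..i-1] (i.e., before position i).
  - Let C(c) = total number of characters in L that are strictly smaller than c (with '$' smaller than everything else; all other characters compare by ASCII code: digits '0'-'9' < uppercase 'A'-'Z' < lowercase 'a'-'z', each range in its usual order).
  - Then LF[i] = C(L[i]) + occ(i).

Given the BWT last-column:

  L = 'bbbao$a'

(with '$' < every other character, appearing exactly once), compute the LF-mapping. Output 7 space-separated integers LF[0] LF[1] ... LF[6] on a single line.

Char counts: '$':1, 'a':2, 'b':3, 'o':1
C (first-col start): C('$')=0, C('a')=1, C('b')=3, C('o')=6
L[0]='b': occ=0, LF[0]=C('b')+0=3+0=3
L[1]='b': occ=1, LF[1]=C('b')+1=3+1=4
L[2]='b': occ=2, LF[2]=C('b')+2=3+2=5
L[3]='a': occ=0, LF[3]=C('a')+0=1+0=1
L[4]='o': occ=0, LF[4]=C('o')+0=6+0=6
L[5]='$': occ=0, LF[5]=C('$')+0=0+0=0
L[6]='a': occ=1, LF[6]=C('a')+1=1+1=2

Answer: 3 4 5 1 6 0 2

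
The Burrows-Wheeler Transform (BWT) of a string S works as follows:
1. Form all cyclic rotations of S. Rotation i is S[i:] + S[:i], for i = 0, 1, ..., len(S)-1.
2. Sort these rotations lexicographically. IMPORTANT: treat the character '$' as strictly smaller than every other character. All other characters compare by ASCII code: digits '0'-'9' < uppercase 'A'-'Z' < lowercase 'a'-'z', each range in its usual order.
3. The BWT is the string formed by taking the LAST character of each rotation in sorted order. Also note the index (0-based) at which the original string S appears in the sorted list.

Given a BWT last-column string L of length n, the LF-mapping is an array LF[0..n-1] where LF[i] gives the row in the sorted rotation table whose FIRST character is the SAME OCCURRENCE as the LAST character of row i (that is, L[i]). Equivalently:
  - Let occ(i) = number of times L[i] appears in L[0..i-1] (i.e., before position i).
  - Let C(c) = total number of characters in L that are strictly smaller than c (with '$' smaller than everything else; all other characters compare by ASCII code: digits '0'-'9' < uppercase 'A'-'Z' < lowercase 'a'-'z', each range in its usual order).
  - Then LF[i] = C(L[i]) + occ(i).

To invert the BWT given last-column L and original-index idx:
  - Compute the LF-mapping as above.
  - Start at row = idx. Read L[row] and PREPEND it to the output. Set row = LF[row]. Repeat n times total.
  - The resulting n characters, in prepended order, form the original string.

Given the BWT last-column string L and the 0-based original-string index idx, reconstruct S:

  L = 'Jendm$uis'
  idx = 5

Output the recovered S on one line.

LF mapping: 1 3 6 2 5 0 8 4 7
Walk LF starting at row 5, prepending L[row]:
  step 1: row=5, L[5]='$', prepend. Next row=LF[5]=0
  step 2: row=0, L[0]='J', prepend. Next row=LF[0]=1
  step 3: row=1, L[1]='e', prepend. Next row=LF[1]=3
  step 4: row=3, L[3]='d', prepend. Next row=LF[3]=2
  step 5: row=2, L[2]='n', prepend. Next row=LF[2]=6
  step 6: row=6, L[6]='u', prepend. Next row=LF[6]=8
  step 7: row=8, L[8]='s', prepend. Next row=LF[8]=7
  step 8: row=7, L[7]='i', prepend. Next row=LF[7]=4
  step 9: row=4, L[4]='m', prepend. Next row=LF[4]=5
Reversed output: misundeJ$

Answer: misundeJ$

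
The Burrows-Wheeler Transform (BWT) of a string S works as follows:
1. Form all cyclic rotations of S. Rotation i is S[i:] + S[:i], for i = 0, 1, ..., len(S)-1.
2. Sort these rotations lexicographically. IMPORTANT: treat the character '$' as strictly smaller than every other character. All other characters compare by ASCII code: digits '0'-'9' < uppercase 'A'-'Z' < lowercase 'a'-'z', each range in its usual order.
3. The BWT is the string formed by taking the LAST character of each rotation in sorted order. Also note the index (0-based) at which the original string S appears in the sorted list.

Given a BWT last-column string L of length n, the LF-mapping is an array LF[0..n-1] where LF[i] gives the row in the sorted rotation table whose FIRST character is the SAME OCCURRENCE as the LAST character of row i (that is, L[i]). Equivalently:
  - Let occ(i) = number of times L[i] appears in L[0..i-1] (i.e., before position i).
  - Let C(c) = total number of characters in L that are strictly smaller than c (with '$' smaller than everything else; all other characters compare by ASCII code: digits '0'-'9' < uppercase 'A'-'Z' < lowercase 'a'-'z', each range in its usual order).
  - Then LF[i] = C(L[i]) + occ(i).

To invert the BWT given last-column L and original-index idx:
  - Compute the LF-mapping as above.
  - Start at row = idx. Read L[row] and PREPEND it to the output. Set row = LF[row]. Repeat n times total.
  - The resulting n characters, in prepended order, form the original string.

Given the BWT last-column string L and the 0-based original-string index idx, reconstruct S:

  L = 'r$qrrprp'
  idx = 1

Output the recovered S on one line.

LF mapping: 4 0 3 5 6 1 7 2
Walk LF starting at row 1, prepending L[row]:
  step 1: row=1, L[1]='$', prepend. Next row=LF[1]=0
  step 2: row=0, L[0]='r', prepend. Next row=LF[0]=4
  step 3: row=4, L[4]='r', prepend. Next row=LF[4]=6
  step 4: row=6, L[6]='r', prepend. Next row=LF[6]=7
  step 5: row=7, L[7]='p', prepend. Next row=LF[7]=2
  step 6: row=2, L[2]='q', prepend. Next row=LF[2]=3
  step 7: row=3, L[3]='r', prepend. Next row=LF[3]=5
  step 8: row=5, L[5]='p', prepend. Next row=LF[5]=1
Reversed output: prqprrr$

Answer: prqprrr$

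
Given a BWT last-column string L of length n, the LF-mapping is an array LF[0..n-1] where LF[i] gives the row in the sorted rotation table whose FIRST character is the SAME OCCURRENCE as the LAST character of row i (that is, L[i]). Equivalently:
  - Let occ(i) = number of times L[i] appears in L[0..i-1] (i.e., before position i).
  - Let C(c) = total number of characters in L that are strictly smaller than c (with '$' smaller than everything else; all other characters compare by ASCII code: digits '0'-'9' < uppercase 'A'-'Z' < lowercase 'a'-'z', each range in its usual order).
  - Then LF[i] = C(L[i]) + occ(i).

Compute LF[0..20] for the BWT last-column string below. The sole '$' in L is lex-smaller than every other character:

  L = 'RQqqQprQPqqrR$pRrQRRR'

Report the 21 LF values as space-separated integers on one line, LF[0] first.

Answer: 6 2 14 15 3 12 18 4 1 16 17 19 7 0 13 8 20 5 9 10 11

Derivation:
Char counts: '$':1, 'P':1, 'Q':4, 'R':6, 'p':2, 'q':4, 'r':3
C (first-col start): C('$')=0, C('P')=1, C('Q')=2, C('R')=6, C('p')=12, C('q')=14, C('r')=18
L[0]='R': occ=0, LF[0]=C('R')+0=6+0=6
L[1]='Q': occ=0, LF[1]=C('Q')+0=2+0=2
L[2]='q': occ=0, LF[2]=C('q')+0=14+0=14
L[3]='q': occ=1, LF[3]=C('q')+1=14+1=15
L[4]='Q': occ=1, LF[4]=C('Q')+1=2+1=3
L[5]='p': occ=0, LF[5]=C('p')+0=12+0=12
L[6]='r': occ=0, LF[6]=C('r')+0=18+0=18
L[7]='Q': occ=2, LF[7]=C('Q')+2=2+2=4
L[8]='P': occ=0, LF[8]=C('P')+0=1+0=1
L[9]='q': occ=2, LF[9]=C('q')+2=14+2=16
L[10]='q': occ=3, LF[10]=C('q')+3=14+3=17
L[11]='r': occ=1, LF[11]=C('r')+1=18+1=19
L[12]='R': occ=1, LF[12]=C('R')+1=6+1=7
L[13]='$': occ=0, LF[13]=C('$')+0=0+0=0
L[14]='p': occ=1, LF[14]=C('p')+1=12+1=13
L[15]='R': occ=2, LF[15]=C('R')+2=6+2=8
L[16]='r': occ=2, LF[16]=C('r')+2=18+2=20
L[17]='Q': occ=3, LF[17]=C('Q')+3=2+3=5
L[18]='R': occ=3, LF[18]=C('R')+3=6+3=9
L[19]='R': occ=4, LF[19]=C('R')+4=6+4=10
L[20]='R': occ=5, LF[20]=C('R')+5=6+5=11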